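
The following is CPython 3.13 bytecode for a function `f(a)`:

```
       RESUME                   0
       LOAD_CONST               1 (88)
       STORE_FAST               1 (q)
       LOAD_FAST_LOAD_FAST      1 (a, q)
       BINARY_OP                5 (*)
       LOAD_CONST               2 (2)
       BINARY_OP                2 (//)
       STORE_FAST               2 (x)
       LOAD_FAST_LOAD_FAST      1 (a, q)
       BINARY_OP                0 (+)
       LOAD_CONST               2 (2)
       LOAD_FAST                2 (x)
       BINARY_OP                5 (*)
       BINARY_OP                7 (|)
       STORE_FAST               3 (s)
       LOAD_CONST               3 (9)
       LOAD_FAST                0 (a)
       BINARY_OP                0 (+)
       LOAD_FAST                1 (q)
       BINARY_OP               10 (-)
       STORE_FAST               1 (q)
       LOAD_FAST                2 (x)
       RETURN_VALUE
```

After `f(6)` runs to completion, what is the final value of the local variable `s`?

LOAD_CONST → push 88. Stack: [88]
STORE_FAST q → q=88. Stack: []
LOAD_FAST_LOAD_FAST a,q → push 6,88. Stack: [6, 88]
BINARY_OP * → 6 * 88 = 528. Stack: [528]
LOAD_CONST → push 2. Stack: [528, 2]
BINARY_OP // → 528 // 2 = 264. Stack: [264]
STORE_FAST x → x=264. Stack: []
LOAD_FAST_LOAD_FAST a,q → push 6,88. Stack: [6, 88]
BINARY_OP + → 6 + 88 = 94. Stack: [94]
LOAD_CONST → push 2. Stack: [94, 2]
LOAD_FAST x → push 264. Stack: [94, 2, 264]
BINARY_OP * → 2 * 264 = 528. Stack: [94, 528]
BINARY_OP | → 94 | 528 = 606. Stack: [606]
STORE_FAST s → s=606. Stack: []
LOAD_CONST → push 9. Stack: [9]
LOAD_FAST a → push 6. Stack: [9, 6]
BINARY_OP + → 9 + 6 = 15. Stack: [15]
LOAD_FAST q → push 88. Stack: [15, 88]
BINARY_OP - → 15 - 88 = -73. Stack: [-73]
STORE_FAST q → q=-73. Stack: []
LOAD_FAST x → push 264. Stack: [264]
RETURN_VALUE → return 264.

606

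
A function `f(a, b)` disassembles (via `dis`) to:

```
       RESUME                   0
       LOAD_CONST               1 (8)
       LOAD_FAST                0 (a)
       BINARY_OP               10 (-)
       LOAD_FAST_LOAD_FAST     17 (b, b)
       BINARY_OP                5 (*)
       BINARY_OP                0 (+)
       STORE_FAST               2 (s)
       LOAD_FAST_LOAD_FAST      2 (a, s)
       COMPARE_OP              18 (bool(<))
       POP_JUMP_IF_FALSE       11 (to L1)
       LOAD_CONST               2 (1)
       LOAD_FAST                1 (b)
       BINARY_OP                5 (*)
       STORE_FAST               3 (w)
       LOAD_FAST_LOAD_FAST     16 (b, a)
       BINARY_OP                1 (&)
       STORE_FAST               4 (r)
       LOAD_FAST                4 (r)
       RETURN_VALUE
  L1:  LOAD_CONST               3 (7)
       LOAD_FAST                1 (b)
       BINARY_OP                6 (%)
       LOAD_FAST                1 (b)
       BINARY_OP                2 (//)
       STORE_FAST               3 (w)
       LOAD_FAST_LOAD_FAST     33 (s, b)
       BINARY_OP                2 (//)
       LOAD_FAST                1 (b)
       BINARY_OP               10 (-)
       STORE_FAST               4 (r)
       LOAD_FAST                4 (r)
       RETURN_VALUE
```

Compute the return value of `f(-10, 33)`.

LOAD_CONST → push 8. Stack: [8]
LOAD_FAST a → push -10. Stack: [8, -10]
BINARY_OP - → 8 - -10 = 18. Stack: [18]
LOAD_FAST_LOAD_FAST b,b → push 33,33. Stack: [18, 33, 33]
BINARY_OP * → 33 * 33 = 1089. Stack: [18, 1089]
BINARY_OP + → 18 + 1089 = 1107. Stack: [1107]
STORE_FAST s → s=1107. Stack: []
LOAD_FAST_LOAD_FAST a,s → push -10,1107. Stack: [-10, 1107]
COMPARE_OP bool(<) → -10 vs 1107 = True. Stack: [True]
POP_JUMP_IF_FALSE → pop True; no jump. Stack: []
LOAD_CONST → push 1. Stack: [1]
LOAD_FAST b → push 33. Stack: [1, 33]
BINARY_OP * → 1 * 33 = 33. Stack: [33]
STORE_FAST w → w=33. Stack: []
LOAD_FAST_LOAD_FAST b,a → push 33,-10. Stack: [33, -10]
BINARY_OP & → 33 & -10 = 32. Stack: [32]
STORE_FAST r → r=32. Stack: []
LOAD_FAST r → push 32. Stack: [32]
RETURN_VALUE → return 32.

32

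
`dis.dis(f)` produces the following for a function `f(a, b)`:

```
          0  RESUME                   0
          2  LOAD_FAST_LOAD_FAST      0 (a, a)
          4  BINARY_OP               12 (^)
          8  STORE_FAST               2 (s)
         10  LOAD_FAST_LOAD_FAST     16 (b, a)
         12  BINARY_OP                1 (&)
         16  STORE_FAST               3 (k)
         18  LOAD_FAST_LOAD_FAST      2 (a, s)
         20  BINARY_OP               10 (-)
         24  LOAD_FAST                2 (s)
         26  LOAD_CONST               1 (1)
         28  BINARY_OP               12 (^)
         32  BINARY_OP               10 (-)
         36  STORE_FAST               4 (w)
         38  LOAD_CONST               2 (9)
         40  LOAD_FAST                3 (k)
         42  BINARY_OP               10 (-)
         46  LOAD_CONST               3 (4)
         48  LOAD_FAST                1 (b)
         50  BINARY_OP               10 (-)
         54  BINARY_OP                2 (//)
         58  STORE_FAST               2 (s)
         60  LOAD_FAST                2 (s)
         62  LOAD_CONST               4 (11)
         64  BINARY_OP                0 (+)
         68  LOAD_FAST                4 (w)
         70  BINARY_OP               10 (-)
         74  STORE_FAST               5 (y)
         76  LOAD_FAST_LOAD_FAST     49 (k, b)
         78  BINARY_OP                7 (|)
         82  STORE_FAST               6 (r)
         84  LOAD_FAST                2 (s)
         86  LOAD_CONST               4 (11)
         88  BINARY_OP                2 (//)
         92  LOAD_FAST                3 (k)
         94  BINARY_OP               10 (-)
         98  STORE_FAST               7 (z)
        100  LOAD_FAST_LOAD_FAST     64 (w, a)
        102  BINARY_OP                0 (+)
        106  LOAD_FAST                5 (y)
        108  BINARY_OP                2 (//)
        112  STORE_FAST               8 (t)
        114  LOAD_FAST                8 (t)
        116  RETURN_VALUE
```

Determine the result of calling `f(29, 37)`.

LOAD_FAST_LOAD_FAST a,a → push 29,29. Stack: [29, 29]
BINARY_OP ^ → 29 ^ 29 = 0. Stack: [0]
STORE_FAST s → s=0. Stack: []
LOAD_FAST_LOAD_FAST b,a → push 37,29. Stack: [37, 29]
BINARY_OP & → 37 & 29 = 5. Stack: [5]
STORE_FAST k → k=5. Stack: []
LOAD_FAST_LOAD_FAST a,s → push 29,0. Stack: [29, 0]
BINARY_OP - → 29 - 0 = 29. Stack: [29]
LOAD_FAST s → push 0. Stack: [29, 0]
LOAD_CONST → push 1. Stack: [29, 0, 1]
BINARY_OP ^ → 0 ^ 1 = 1. Stack: [29, 1]
BINARY_OP - → 29 - 1 = 28. Stack: [28]
STORE_FAST w → w=28. Stack: []
LOAD_CONST → push 9. Stack: [9]
LOAD_FAST k → push 5. Stack: [9, 5]
BINARY_OP - → 9 - 5 = 4. Stack: [4]
LOAD_CONST → push 4. Stack: [4, 4]
LOAD_FAST b → push 37. Stack: [4, 4, 37]
BINARY_OP - → 4 - 37 = -33. Stack: [4, -33]
BINARY_OP // → 4 // -33 = -1. Stack: [-1]
STORE_FAST s → s=-1. Stack: []
LOAD_FAST s → push -1. Stack: [-1]
LOAD_CONST → push 11. Stack: [-1, 11]
BINARY_OP + → -1 + 11 = 10. Stack: [10]
LOAD_FAST w → push 28. Stack: [10, 28]
BINARY_OP - → 10 - 28 = -18. Stack: [-18]
STORE_FAST y → y=-18. Stack: []
LOAD_FAST_LOAD_FAST k,b → push 5,37. Stack: [5, 37]
BINARY_OP | → 5 | 37 = 37. Stack: [37]
STORE_FAST r → r=37. Stack: []
LOAD_FAST s → push -1. Stack: [-1]
LOAD_CONST → push 11. Stack: [-1, 11]
BINARY_OP // → -1 // 11 = -1. Stack: [-1]
LOAD_FAST k → push 5. Stack: [-1, 5]
BINARY_OP - → -1 - 5 = -6. Stack: [-6]
STORE_FAST z → z=-6. Stack: []
LOAD_FAST_LOAD_FAST w,a → push 28,29. Stack: [28, 29]
BINARY_OP + → 28 + 29 = 57. Stack: [57]
LOAD_FAST y → push -18. Stack: [57, -18]
BINARY_OP // → 57 // -18 = -4. Stack: [-4]
STORE_FAST t → t=-4. Stack: []
LOAD_FAST t → push -4. Stack: [-4]
RETURN_VALUE → return -4.

-4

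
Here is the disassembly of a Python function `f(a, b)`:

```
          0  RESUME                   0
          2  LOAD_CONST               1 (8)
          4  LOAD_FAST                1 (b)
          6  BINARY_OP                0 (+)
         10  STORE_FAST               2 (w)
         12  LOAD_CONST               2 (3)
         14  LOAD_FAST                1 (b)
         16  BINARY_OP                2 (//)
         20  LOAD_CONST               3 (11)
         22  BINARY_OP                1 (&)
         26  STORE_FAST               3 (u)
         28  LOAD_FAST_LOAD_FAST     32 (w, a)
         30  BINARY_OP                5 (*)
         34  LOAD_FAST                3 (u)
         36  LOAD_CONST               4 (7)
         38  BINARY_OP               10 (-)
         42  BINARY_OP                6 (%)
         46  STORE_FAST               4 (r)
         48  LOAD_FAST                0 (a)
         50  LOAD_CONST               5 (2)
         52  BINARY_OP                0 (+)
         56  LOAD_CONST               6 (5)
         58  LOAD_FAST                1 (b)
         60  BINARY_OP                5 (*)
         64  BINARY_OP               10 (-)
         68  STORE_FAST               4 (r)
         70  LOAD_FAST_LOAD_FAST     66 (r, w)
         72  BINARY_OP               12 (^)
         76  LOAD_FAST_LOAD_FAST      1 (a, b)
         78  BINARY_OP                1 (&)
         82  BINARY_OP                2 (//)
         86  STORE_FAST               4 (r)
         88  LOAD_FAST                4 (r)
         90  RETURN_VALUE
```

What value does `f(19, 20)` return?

-6

LOAD_CONST → push 8. Stack: [8]
LOAD_FAST b → push 20. Stack: [8, 20]
BINARY_OP + → 8 + 20 = 28. Stack: [28]
STORE_FAST w → w=28. Stack: []
LOAD_CONST → push 3. Stack: [3]
LOAD_FAST b → push 20. Stack: [3, 20]
BINARY_OP // → 3 // 20 = 0. Stack: [0]
LOAD_CONST → push 11. Stack: [0, 11]
BINARY_OP & → 0 & 11 = 0. Stack: [0]
STORE_FAST u → u=0. Stack: []
LOAD_FAST_LOAD_FAST w,a → push 28,19. Stack: [28, 19]
BINARY_OP * → 28 * 19 = 532. Stack: [532]
LOAD_FAST u → push 0. Stack: [532, 0]
LOAD_CONST → push 7. Stack: [532, 0, 7]
BINARY_OP - → 0 - 7 = -7. Stack: [532, -7]
BINARY_OP % → 532 % -7 = 0. Stack: [0]
STORE_FAST r → r=0. Stack: []
LOAD_FAST a → push 19. Stack: [19]
LOAD_CONST → push 2. Stack: [19, 2]
BINARY_OP + → 19 + 2 = 21. Stack: [21]
LOAD_CONST → push 5. Stack: [21, 5]
LOAD_FAST b → push 20. Stack: [21, 5, 20]
BINARY_OP * → 5 * 20 = 100. Stack: [21, 100]
BINARY_OP - → 21 - 100 = -79. Stack: [-79]
STORE_FAST r → r=-79. Stack: []
LOAD_FAST_LOAD_FAST r,w → push -79,28. Stack: [-79, 28]
BINARY_OP ^ → -79 ^ 28 = -83. Stack: [-83]
LOAD_FAST_LOAD_FAST a,b → push 19,20. Stack: [-83, 19, 20]
BINARY_OP & → 19 & 20 = 16. Stack: [-83, 16]
BINARY_OP // → -83 // 16 = -6. Stack: [-6]
STORE_FAST r → r=-6. Stack: []
LOAD_FAST r → push -6. Stack: [-6]
RETURN_VALUE → return -6.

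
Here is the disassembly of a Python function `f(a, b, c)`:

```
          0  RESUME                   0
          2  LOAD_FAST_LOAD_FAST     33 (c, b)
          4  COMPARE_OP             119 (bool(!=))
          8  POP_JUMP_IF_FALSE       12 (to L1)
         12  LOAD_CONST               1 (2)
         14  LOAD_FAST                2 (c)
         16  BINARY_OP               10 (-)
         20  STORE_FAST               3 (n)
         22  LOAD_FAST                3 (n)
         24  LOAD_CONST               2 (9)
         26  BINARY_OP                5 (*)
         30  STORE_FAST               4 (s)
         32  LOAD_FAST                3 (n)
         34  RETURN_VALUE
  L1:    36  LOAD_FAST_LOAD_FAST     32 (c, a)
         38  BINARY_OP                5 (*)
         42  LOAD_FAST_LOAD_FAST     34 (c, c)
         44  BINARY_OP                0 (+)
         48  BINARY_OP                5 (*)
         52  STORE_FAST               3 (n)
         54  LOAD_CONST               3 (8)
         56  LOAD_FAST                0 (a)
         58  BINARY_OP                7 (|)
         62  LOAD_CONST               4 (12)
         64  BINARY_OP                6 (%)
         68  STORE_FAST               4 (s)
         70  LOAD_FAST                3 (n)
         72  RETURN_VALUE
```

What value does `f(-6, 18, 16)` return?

-14

LOAD_FAST_LOAD_FAST c,b → push 16,18. Stack: [16, 18]
COMPARE_OP bool(!=) → 16 vs 18 = True. Stack: [True]
POP_JUMP_IF_FALSE → pop True; no jump. Stack: []
LOAD_CONST → push 2. Stack: [2]
LOAD_FAST c → push 16. Stack: [2, 16]
BINARY_OP - → 2 - 16 = -14. Stack: [-14]
STORE_FAST n → n=-14. Stack: []
LOAD_FAST n → push -14. Stack: [-14]
LOAD_CONST → push 9. Stack: [-14, 9]
BINARY_OP * → -14 * 9 = -126. Stack: [-126]
STORE_FAST s → s=-126. Stack: []
LOAD_FAST n → push -14. Stack: [-14]
RETURN_VALUE → return -14.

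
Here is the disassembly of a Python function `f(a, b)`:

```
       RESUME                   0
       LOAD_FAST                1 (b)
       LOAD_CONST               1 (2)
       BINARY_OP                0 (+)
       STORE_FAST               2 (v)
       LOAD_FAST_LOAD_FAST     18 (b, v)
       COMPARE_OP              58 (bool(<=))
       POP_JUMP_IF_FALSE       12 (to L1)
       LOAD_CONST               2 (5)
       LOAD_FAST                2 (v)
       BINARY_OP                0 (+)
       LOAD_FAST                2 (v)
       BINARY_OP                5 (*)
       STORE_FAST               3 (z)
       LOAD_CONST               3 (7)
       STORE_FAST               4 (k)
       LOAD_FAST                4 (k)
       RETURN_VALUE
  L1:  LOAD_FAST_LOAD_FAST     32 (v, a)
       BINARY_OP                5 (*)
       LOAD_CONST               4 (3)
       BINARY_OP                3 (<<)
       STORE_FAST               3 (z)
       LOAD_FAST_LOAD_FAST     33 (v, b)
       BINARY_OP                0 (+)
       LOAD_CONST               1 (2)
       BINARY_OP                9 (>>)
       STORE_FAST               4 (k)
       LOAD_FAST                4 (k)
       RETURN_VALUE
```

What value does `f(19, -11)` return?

7

LOAD_FAST b → push -11. Stack: [-11]
LOAD_CONST → push 2. Stack: [-11, 2]
BINARY_OP + → -11 + 2 = -9. Stack: [-9]
STORE_FAST v → v=-9. Stack: []
LOAD_FAST_LOAD_FAST b,v → push -11,-9. Stack: [-11, -9]
COMPARE_OP bool(<=) → -11 vs -9 = True. Stack: [True]
POP_JUMP_IF_FALSE → pop True; no jump. Stack: []
LOAD_CONST → push 5. Stack: [5]
LOAD_FAST v → push -9. Stack: [5, -9]
BINARY_OP + → 5 + -9 = -4. Stack: [-4]
LOAD_FAST v → push -9. Stack: [-4, -9]
BINARY_OP * → -4 * -9 = 36. Stack: [36]
STORE_FAST z → z=36. Stack: []
LOAD_CONST → push 7. Stack: [7]
STORE_FAST k → k=7. Stack: []
LOAD_FAST k → push 7. Stack: [7]
RETURN_VALUE → return 7.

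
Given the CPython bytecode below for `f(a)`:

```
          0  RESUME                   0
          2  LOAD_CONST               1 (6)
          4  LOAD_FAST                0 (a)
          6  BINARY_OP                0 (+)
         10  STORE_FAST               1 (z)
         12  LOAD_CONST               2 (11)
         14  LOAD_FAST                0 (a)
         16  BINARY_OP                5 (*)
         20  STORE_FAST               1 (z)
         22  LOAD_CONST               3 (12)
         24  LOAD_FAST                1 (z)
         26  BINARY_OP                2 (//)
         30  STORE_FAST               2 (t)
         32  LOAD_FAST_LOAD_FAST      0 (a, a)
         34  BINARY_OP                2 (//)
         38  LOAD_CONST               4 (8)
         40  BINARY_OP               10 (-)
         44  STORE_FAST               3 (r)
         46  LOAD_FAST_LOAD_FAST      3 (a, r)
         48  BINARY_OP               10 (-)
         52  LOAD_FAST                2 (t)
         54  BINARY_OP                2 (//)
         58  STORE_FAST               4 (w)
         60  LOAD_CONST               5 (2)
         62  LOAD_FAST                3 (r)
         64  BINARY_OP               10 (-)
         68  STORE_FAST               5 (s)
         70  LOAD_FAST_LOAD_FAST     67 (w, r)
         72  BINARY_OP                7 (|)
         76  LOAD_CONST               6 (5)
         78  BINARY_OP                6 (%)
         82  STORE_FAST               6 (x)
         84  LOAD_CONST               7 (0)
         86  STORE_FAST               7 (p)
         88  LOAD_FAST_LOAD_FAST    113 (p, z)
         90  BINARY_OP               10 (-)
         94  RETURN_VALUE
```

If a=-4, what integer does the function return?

LOAD_CONST → push 6. Stack: [6]
LOAD_FAST a → push -4. Stack: [6, -4]
BINARY_OP + → 6 + -4 = 2. Stack: [2]
STORE_FAST z → z=2. Stack: []
LOAD_CONST → push 11. Stack: [11]
LOAD_FAST a → push -4. Stack: [11, -4]
BINARY_OP * → 11 * -4 = -44. Stack: [-44]
STORE_FAST z → z=-44. Stack: []
LOAD_CONST → push 12. Stack: [12]
LOAD_FAST z → push -44. Stack: [12, -44]
BINARY_OP // → 12 // -44 = -1. Stack: [-1]
STORE_FAST t → t=-1. Stack: []
LOAD_FAST_LOAD_FAST a,a → push -4,-4. Stack: [-4, -4]
BINARY_OP // → -4 // -4 = 1. Stack: [1]
LOAD_CONST → push 8. Stack: [1, 8]
BINARY_OP - → 1 - 8 = -7. Stack: [-7]
STORE_FAST r → r=-7. Stack: []
LOAD_FAST_LOAD_FAST a,r → push -4,-7. Stack: [-4, -7]
BINARY_OP - → -4 - -7 = 3. Stack: [3]
LOAD_FAST t → push -1. Stack: [3, -1]
BINARY_OP // → 3 // -1 = -3. Stack: [-3]
STORE_FAST w → w=-3. Stack: []
LOAD_CONST → push 2. Stack: [2]
LOAD_FAST r → push -7. Stack: [2, -7]
BINARY_OP - → 2 - -7 = 9. Stack: [9]
STORE_FAST s → s=9. Stack: []
LOAD_FAST_LOAD_FAST w,r → push -3,-7. Stack: [-3, -7]
BINARY_OP | → -3 | -7 = -3. Stack: [-3]
LOAD_CONST → push 5. Stack: [-3, 5]
BINARY_OP % → -3 % 5 = 2. Stack: [2]
STORE_FAST x → x=2. Stack: []
LOAD_CONST → push 0. Stack: [0]
STORE_FAST p → p=0. Stack: []
LOAD_FAST_LOAD_FAST p,z → push 0,-44. Stack: [0, -44]
BINARY_OP - → 0 - -44 = 44. Stack: [44]
RETURN_VALUE → return 44.

44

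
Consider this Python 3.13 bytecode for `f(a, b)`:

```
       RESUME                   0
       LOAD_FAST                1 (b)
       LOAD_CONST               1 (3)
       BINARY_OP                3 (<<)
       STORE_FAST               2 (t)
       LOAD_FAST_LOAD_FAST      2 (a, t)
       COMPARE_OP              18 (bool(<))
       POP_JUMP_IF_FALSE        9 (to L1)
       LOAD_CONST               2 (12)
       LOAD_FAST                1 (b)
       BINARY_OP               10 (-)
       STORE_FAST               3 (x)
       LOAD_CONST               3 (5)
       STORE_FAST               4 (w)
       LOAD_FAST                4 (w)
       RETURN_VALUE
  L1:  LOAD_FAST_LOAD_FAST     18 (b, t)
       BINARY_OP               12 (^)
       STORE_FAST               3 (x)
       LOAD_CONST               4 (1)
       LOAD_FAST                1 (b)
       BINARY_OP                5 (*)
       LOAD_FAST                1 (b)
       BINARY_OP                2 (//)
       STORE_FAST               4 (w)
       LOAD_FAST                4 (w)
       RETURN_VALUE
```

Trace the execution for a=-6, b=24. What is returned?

LOAD_FAST b → push 24. Stack: [24]
LOAD_CONST → push 3. Stack: [24, 3]
BINARY_OP << → 24 << 3 = 192. Stack: [192]
STORE_FAST t → t=192. Stack: []
LOAD_FAST_LOAD_FAST a,t → push -6,192. Stack: [-6, 192]
COMPARE_OP bool(<) → -6 vs 192 = True. Stack: [True]
POP_JUMP_IF_FALSE → pop True; no jump. Stack: []
LOAD_CONST → push 12. Stack: [12]
LOAD_FAST b → push 24. Stack: [12, 24]
BINARY_OP - → 12 - 24 = -12. Stack: [-12]
STORE_FAST x → x=-12. Stack: []
LOAD_CONST → push 5. Stack: [5]
STORE_FAST w → w=5. Stack: []
LOAD_FAST w → push 5. Stack: [5]
RETURN_VALUE → return 5.

5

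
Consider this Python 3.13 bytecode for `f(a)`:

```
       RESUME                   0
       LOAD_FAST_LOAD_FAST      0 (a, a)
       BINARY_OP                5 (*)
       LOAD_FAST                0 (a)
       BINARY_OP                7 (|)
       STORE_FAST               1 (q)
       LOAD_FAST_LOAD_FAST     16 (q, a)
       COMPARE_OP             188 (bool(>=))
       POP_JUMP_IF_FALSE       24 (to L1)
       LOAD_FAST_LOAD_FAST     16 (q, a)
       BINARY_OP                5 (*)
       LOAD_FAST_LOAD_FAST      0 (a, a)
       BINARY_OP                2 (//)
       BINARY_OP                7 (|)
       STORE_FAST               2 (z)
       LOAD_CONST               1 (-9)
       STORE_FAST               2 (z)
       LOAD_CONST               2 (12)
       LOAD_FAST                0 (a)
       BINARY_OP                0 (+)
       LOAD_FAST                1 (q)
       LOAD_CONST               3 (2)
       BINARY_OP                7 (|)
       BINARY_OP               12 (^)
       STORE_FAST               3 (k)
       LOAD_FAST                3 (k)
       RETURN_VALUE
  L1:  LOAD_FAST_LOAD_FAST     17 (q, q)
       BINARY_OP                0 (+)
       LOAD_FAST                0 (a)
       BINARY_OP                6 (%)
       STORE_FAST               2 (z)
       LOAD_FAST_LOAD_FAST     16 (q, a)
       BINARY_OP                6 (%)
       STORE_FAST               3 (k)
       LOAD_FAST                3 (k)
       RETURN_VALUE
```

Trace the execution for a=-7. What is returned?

-2

LOAD_FAST_LOAD_FAST a,a → push -7,-7. Stack: [-7, -7]
BINARY_OP * → -7 * -7 = 49. Stack: [49]
LOAD_FAST a → push -7. Stack: [49, -7]
BINARY_OP | → 49 | -7 = -7. Stack: [-7]
STORE_FAST q → q=-7. Stack: []
LOAD_FAST_LOAD_FAST q,a → push -7,-7. Stack: [-7, -7]
COMPARE_OP bool(>=) → -7 vs -7 = True. Stack: [True]
POP_JUMP_IF_FALSE → pop True; no jump. Stack: []
LOAD_FAST_LOAD_FAST q,a → push -7,-7. Stack: [-7, -7]
BINARY_OP * → -7 * -7 = 49. Stack: [49]
LOAD_FAST_LOAD_FAST a,a → push -7,-7. Stack: [49, -7, -7]
BINARY_OP // → -7 // -7 = 1. Stack: [49, 1]
BINARY_OP | → 49 | 1 = 49. Stack: [49]
STORE_FAST z → z=49. Stack: []
LOAD_CONST → push -9. Stack: [-9]
STORE_FAST z → z=-9. Stack: []
LOAD_CONST → push 12. Stack: [12]
LOAD_FAST a → push -7. Stack: [12, -7]
BINARY_OP + → 12 + -7 = 5. Stack: [5]
LOAD_FAST q → push -7. Stack: [5, -7]
LOAD_CONST → push 2. Stack: [5, -7, 2]
BINARY_OP | → -7 | 2 = -5. Stack: [5, -5]
BINARY_OP ^ → 5 ^ -5 = -2. Stack: [-2]
STORE_FAST k → k=-2. Stack: []
LOAD_FAST k → push -2. Stack: [-2]
RETURN_VALUE → return -2.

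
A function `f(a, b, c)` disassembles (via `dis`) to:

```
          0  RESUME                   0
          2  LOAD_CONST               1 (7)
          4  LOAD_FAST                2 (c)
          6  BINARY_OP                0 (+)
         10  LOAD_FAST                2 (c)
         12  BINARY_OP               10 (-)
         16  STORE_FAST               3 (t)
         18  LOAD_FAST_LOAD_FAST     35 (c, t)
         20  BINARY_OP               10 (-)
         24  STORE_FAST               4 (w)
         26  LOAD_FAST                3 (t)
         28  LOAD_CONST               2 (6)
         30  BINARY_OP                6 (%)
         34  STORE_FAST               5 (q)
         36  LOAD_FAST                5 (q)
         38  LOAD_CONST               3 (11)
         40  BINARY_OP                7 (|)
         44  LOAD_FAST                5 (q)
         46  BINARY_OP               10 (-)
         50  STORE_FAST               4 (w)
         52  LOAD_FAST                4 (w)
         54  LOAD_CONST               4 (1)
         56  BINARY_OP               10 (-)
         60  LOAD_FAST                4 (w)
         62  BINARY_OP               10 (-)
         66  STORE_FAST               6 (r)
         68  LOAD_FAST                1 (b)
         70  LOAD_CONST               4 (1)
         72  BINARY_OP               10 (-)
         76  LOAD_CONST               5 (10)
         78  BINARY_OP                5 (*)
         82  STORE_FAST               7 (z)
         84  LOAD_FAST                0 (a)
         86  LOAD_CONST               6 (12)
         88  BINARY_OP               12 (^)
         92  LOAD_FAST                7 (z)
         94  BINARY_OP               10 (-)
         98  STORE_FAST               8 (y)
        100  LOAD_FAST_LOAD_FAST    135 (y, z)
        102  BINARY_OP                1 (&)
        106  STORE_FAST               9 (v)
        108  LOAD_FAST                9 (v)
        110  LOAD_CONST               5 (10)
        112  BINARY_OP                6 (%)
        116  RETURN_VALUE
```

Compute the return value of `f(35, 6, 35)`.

LOAD_CONST → push 7. Stack: [7]
LOAD_FAST c → push 35. Stack: [7, 35]
BINARY_OP + → 7 + 35 = 42. Stack: [42]
LOAD_FAST c → push 35. Stack: [42, 35]
BINARY_OP - → 42 - 35 = 7. Stack: [7]
STORE_FAST t → t=7. Stack: []
LOAD_FAST_LOAD_FAST c,t → push 35,7. Stack: [35, 7]
BINARY_OP - → 35 - 7 = 28. Stack: [28]
STORE_FAST w → w=28. Stack: []
LOAD_FAST t → push 7. Stack: [7]
LOAD_CONST → push 6. Stack: [7, 6]
BINARY_OP % → 7 % 6 = 1. Stack: [1]
STORE_FAST q → q=1. Stack: []
LOAD_FAST q → push 1. Stack: [1]
LOAD_CONST → push 11. Stack: [1, 11]
BINARY_OP | → 1 | 11 = 11. Stack: [11]
LOAD_FAST q → push 1. Stack: [11, 1]
BINARY_OP - → 11 - 1 = 10. Stack: [10]
STORE_FAST w → w=10. Stack: []
LOAD_FAST w → push 10. Stack: [10]
LOAD_CONST → push 1. Stack: [10, 1]
BINARY_OP - → 10 - 1 = 9. Stack: [9]
LOAD_FAST w → push 10. Stack: [9, 10]
BINARY_OP - → 9 - 10 = -1. Stack: [-1]
STORE_FAST r → r=-1. Stack: []
LOAD_FAST b → push 6. Stack: [6]
LOAD_CONST → push 1. Stack: [6, 1]
BINARY_OP - → 6 - 1 = 5. Stack: [5]
LOAD_CONST → push 10. Stack: [5, 10]
BINARY_OP * → 5 * 10 = 50. Stack: [50]
STORE_FAST z → z=50. Stack: []
LOAD_FAST a → push 35. Stack: [35]
LOAD_CONST → push 12. Stack: [35, 12]
BINARY_OP ^ → 35 ^ 12 = 47. Stack: [47]
LOAD_FAST z → push 50. Stack: [47, 50]
BINARY_OP - → 47 - 50 = -3. Stack: [-3]
STORE_FAST y → y=-3. Stack: []
LOAD_FAST_LOAD_FAST y,z → push -3,50. Stack: [-3, 50]
BINARY_OP & → -3 & 50 = 48. Stack: [48]
STORE_FAST v → v=48. Stack: []
LOAD_FAST v → push 48. Stack: [48]
LOAD_CONST → push 10. Stack: [48, 10]
BINARY_OP % → 48 % 10 = 8. Stack: [8]
RETURN_VALUE → return 8.

8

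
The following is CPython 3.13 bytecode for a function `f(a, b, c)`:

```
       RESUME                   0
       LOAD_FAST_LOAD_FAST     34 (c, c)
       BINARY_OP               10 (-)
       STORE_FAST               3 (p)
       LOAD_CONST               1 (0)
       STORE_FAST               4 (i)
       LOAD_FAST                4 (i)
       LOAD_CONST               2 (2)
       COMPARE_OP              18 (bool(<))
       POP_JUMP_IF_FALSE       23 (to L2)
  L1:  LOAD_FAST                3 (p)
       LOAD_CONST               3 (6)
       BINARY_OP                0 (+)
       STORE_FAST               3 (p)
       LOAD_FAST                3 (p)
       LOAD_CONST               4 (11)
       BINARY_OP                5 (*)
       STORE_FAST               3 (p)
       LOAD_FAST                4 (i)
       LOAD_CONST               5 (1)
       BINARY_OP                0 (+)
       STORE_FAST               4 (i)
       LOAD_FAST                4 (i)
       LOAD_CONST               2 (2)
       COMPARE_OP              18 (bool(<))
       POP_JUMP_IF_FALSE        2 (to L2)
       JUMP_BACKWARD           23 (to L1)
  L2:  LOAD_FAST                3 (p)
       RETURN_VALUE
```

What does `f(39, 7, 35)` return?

LOAD_FAST_LOAD_FAST c,c → push 35,35. Stack: [35, 35]
BINARY_OP - → 35 - 35 = 0. Stack: [0]
STORE_FAST p → p=0. Stack: []
LOAD_CONST → push 0. Stack: [0]
STORE_FAST i → i=0. Stack: []
LOAD_FAST i → push 0. Stack: [0]
LOAD_CONST → push 2. Stack: [0, 2]
COMPARE_OP bool(<) → 0 vs 2 = True. Stack: [True]
POP_JUMP_IF_FALSE → pop True; no jump. Stack: []
LOAD_FAST p → push 0. Stack: [0]
LOAD_CONST → push 6. Stack: [0, 6]
BINARY_OP + → 0 + 6 = 6. Stack: [6]
STORE_FAST p → p=6. Stack: []
LOAD_FAST p → push 6. Stack: [6]
LOAD_CONST → push 11. Stack: [6, 11]
BINARY_OP * → 6 * 11 = 66. Stack: [66]
STORE_FAST p → p=66. Stack: []
LOAD_FAST i → push 0. Stack: [0]
LOAD_CONST → push 1. Stack: [0, 1]
BINARY_OP + → 0 + 1 = 1. Stack: [1]
STORE_FAST i → i=1. Stack: []
LOAD_FAST i → push 1. Stack: [1]
LOAD_CONST → push 2. Stack: [1, 2]
COMPARE_OP bool(<) → 1 vs 2 = True. Stack: [True]
POP_JUMP_IF_FALSE → pop True; no jump. Stack: []
LOAD_FAST p → push 66. Stack: [66]
LOAD_CONST → push 6. Stack: [66, 6]
BINARY_OP + → 66 + 6 = 72. Stack: [72]
STORE_FAST p → p=72. Stack: []
LOAD_FAST p → push 72. Stack: [72]
LOAD_CONST → push 11. Stack: [72, 11]
BINARY_OP * → 72 * 11 = 792. Stack: [792]
STORE_FAST p → p=792. Stack: []
LOAD_FAST i → push 1. Stack: [1]
LOAD_CONST → push 1. Stack: [1, 1]
BINARY_OP + → 1 + 1 = 2. Stack: [2]
STORE_FAST i → i=2. Stack: []
LOAD_FAST i → push 2. Stack: [2]
LOAD_CONST → push 2. Stack: [2, 2]
COMPARE_OP bool(<) → 2 vs 2 = False. Stack: [False]
POP_JUMP_IF_FALSE → pop False; jump. Stack: []
LOAD_FAST p → push 792. Stack: [792]
RETURN_VALUE → return 792.

792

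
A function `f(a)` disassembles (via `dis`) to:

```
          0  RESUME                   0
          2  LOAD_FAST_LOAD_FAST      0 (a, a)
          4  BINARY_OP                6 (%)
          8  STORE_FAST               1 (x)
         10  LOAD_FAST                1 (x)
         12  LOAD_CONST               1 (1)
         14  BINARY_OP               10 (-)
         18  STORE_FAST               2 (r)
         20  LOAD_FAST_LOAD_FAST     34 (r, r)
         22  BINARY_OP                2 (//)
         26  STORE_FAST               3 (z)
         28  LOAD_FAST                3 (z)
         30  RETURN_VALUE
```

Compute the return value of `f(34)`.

LOAD_FAST_LOAD_FAST a,a → push 34,34. Stack: [34, 34]
BINARY_OP % → 34 % 34 = 0. Stack: [0]
STORE_FAST x → x=0. Stack: []
LOAD_FAST x → push 0. Stack: [0]
LOAD_CONST → push 1. Stack: [0, 1]
BINARY_OP - → 0 - 1 = -1. Stack: [-1]
STORE_FAST r → r=-1. Stack: []
LOAD_FAST_LOAD_FAST r,r → push -1,-1. Stack: [-1, -1]
BINARY_OP // → -1 // -1 = 1. Stack: [1]
STORE_FAST z → z=1. Stack: []
LOAD_FAST z → push 1. Stack: [1]
RETURN_VALUE → return 1.

1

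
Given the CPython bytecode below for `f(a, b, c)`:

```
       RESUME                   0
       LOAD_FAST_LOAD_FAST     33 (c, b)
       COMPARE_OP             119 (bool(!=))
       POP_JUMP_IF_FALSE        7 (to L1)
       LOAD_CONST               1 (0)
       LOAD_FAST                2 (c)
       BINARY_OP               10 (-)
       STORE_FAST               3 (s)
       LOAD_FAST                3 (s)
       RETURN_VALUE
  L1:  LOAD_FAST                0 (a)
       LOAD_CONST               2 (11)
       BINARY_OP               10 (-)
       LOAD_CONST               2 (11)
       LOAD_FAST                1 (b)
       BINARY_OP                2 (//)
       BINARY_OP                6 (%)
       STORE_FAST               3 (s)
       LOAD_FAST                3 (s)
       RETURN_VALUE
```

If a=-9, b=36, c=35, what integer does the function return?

-35

LOAD_FAST_LOAD_FAST c,b → push 35,36. Stack: [35, 36]
COMPARE_OP bool(!=) → 35 vs 36 = True. Stack: [True]
POP_JUMP_IF_FALSE → pop True; no jump. Stack: []
LOAD_CONST → push 0. Stack: [0]
LOAD_FAST c → push 35. Stack: [0, 35]
BINARY_OP - → 0 - 35 = -35. Stack: [-35]
STORE_FAST s → s=-35. Stack: []
LOAD_FAST s → push -35. Stack: [-35]
RETURN_VALUE → return -35.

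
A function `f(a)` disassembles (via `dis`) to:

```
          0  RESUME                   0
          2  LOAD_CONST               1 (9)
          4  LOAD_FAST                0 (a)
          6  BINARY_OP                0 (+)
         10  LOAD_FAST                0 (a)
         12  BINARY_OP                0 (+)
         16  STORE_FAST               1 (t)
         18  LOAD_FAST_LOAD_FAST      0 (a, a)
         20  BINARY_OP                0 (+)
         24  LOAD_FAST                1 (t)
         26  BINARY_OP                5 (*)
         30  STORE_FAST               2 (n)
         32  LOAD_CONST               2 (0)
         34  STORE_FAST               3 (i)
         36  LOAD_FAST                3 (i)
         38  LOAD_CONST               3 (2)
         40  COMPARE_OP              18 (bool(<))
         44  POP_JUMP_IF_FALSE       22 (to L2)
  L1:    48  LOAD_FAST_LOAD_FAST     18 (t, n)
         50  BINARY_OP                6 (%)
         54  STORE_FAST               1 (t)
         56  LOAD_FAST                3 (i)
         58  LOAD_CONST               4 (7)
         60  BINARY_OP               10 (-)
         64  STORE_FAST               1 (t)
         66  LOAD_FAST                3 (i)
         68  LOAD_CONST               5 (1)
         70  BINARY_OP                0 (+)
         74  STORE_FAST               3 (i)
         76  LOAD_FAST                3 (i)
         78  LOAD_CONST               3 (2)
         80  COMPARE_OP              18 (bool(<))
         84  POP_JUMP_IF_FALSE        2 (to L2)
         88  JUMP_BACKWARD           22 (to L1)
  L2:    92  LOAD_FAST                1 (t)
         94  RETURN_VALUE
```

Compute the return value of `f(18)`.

-6

LOAD_CONST → push 9. Stack: [9]
LOAD_FAST a → push 18. Stack: [9, 18]
BINARY_OP + → 9 + 18 = 27. Stack: [27]
LOAD_FAST a → push 18. Stack: [27, 18]
BINARY_OP + → 27 + 18 = 45. Stack: [45]
STORE_FAST t → t=45. Stack: []
LOAD_FAST_LOAD_FAST a,a → push 18,18. Stack: [18, 18]
BINARY_OP + → 18 + 18 = 36. Stack: [36]
LOAD_FAST t → push 45. Stack: [36, 45]
BINARY_OP * → 36 * 45 = 1620. Stack: [1620]
STORE_FAST n → n=1620. Stack: []
LOAD_CONST → push 0. Stack: [0]
STORE_FAST i → i=0. Stack: []
LOAD_FAST i → push 0. Stack: [0]
LOAD_CONST → push 2. Stack: [0, 2]
COMPARE_OP bool(<) → 0 vs 2 = True. Stack: [True]
POP_JUMP_IF_FALSE → pop True; no jump. Stack: []
LOAD_FAST_LOAD_FAST t,n → push 45,1620. Stack: [45, 1620]
BINARY_OP % → 45 % 1620 = 45. Stack: [45]
STORE_FAST t → t=45. Stack: []
LOAD_FAST i → push 0. Stack: [0]
LOAD_CONST → push 7. Stack: [0, 7]
BINARY_OP - → 0 - 7 = -7. Stack: [-7]
STORE_FAST t → t=-7. Stack: []
LOAD_FAST i → push 0. Stack: [0]
LOAD_CONST → push 1. Stack: [0, 1]
BINARY_OP + → 0 + 1 = 1. Stack: [1]
STORE_FAST i → i=1. Stack: []
LOAD_FAST i → push 1. Stack: [1]
LOAD_CONST → push 2. Stack: [1, 2]
COMPARE_OP bool(<) → 1 vs 2 = True. Stack: [True]
POP_JUMP_IF_FALSE → pop True; no jump. Stack: []
LOAD_FAST_LOAD_FAST t,n → push -7,1620. Stack: [-7, 1620]
BINARY_OP % → -7 % 1620 = 1613. Stack: [1613]
STORE_FAST t → t=1613. Stack: []
LOAD_FAST i → push 1. Stack: [1]
LOAD_CONST → push 7. Stack: [1, 7]
BINARY_OP - → 1 - 7 = -6. Stack: [-6]
STORE_FAST t → t=-6. Stack: []
LOAD_FAST i → push 1. Stack: [1]
LOAD_CONST → push 1. Stack: [1, 1]
BINARY_OP + → 1 + 1 = 2. Stack: [2]
STORE_FAST i → i=2. Stack: []
LOAD_FAST i → push 2. Stack: [2]
LOAD_CONST → push 2. Stack: [2, 2]
COMPARE_OP bool(<) → 2 vs 2 = False. Stack: [False]
POP_JUMP_IF_FALSE → pop False; jump. Stack: []
LOAD_FAST t → push -6. Stack: [-6]
RETURN_VALUE → return -6.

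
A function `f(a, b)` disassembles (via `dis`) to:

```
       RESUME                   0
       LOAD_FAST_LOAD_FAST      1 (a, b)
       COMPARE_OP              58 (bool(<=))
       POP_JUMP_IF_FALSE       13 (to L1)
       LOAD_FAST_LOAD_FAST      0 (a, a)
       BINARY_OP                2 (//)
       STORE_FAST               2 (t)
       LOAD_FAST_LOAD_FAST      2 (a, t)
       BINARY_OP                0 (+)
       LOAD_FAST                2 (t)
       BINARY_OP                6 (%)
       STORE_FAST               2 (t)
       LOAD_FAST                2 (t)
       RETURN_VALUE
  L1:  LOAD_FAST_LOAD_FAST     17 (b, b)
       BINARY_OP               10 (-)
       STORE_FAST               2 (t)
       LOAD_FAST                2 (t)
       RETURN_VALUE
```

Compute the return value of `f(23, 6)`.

0

LOAD_FAST_LOAD_FAST a,b → push 23,6. Stack: [23, 6]
COMPARE_OP bool(<=) → 23 vs 6 = False. Stack: [False]
POP_JUMP_IF_FALSE → pop False; jump. Stack: []
LOAD_FAST_LOAD_FAST b,b → push 6,6. Stack: [6, 6]
BINARY_OP - → 6 - 6 = 0. Stack: [0]
STORE_FAST t → t=0. Stack: []
LOAD_FAST t → push 0. Stack: [0]
RETURN_VALUE → return 0.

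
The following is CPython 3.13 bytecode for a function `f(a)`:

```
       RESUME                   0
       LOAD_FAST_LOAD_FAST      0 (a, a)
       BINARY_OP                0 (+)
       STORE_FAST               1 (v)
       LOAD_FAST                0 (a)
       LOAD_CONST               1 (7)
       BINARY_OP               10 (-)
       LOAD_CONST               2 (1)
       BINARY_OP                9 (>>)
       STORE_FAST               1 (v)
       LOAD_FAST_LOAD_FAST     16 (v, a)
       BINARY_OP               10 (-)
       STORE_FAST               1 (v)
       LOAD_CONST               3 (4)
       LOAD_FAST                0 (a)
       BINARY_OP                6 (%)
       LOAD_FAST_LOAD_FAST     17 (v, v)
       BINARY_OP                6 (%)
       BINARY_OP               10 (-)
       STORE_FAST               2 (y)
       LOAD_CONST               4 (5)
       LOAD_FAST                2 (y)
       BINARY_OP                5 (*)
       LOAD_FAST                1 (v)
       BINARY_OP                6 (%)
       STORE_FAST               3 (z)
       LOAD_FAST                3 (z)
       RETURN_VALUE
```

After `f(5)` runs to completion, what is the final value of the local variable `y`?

LOAD_FAST_LOAD_FAST a,a → push 5,5. Stack: [5, 5]
BINARY_OP + → 5 + 5 = 10. Stack: [10]
STORE_FAST v → v=10. Stack: []
LOAD_FAST a → push 5. Stack: [5]
LOAD_CONST → push 7. Stack: [5, 7]
BINARY_OP - → 5 - 7 = -2. Stack: [-2]
LOAD_CONST → push 1. Stack: [-2, 1]
BINARY_OP >> → -2 >> 1 = -1. Stack: [-1]
STORE_FAST v → v=-1. Stack: []
LOAD_FAST_LOAD_FAST v,a → push -1,5. Stack: [-1, 5]
BINARY_OP - → -1 - 5 = -6. Stack: [-6]
STORE_FAST v → v=-6. Stack: []
LOAD_CONST → push 4. Stack: [4]
LOAD_FAST a → push 5. Stack: [4, 5]
BINARY_OP % → 4 % 5 = 4. Stack: [4]
LOAD_FAST_LOAD_FAST v,v → push -6,-6. Stack: [4, -6, -6]
BINARY_OP % → -6 % -6 = 0. Stack: [4, 0]
BINARY_OP - → 4 - 0 = 4. Stack: [4]
STORE_FAST y → y=4. Stack: []
LOAD_CONST → push 5. Stack: [5]
LOAD_FAST y → push 4. Stack: [5, 4]
BINARY_OP * → 5 * 4 = 20. Stack: [20]
LOAD_FAST v → push -6. Stack: [20, -6]
BINARY_OP % → 20 % -6 = -4. Stack: [-4]
STORE_FAST z → z=-4. Stack: []
LOAD_FAST z → push -4. Stack: [-4]
RETURN_VALUE → return -4.

4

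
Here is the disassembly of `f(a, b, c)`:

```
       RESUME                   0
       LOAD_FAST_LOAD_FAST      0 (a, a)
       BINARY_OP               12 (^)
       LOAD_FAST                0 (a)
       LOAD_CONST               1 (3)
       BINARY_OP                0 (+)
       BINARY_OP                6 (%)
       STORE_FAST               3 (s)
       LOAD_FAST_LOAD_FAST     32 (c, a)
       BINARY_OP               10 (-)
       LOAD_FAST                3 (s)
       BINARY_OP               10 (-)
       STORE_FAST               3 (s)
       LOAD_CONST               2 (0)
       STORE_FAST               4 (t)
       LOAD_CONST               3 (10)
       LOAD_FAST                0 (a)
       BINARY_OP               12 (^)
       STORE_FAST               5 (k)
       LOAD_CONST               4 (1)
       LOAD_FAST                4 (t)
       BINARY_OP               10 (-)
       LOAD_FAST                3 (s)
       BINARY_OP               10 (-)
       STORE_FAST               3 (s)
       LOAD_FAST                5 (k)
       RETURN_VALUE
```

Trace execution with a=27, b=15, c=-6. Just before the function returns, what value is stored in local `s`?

LOAD_FAST_LOAD_FAST a,a → push 27,27. Stack: [27, 27]
BINARY_OP ^ → 27 ^ 27 = 0. Stack: [0]
LOAD_FAST a → push 27. Stack: [0, 27]
LOAD_CONST → push 3. Stack: [0, 27, 3]
BINARY_OP + → 27 + 3 = 30. Stack: [0, 30]
BINARY_OP % → 0 % 30 = 0. Stack: [0]
STORE_FAST s → s=0. Stack: []
LOAD_FAST_LOAD_FAST c,a → push -6,27. Stack: [-6, 27]
BINARY_OP - → -6 - 27 = -33. Stack: [-33]
LOAD_FAST s → push 0. Stack: [-33, 0]
BINARY_OP - → -33 - 0 = -33. Stack: [-33]
STORE_FAST s → s=-33. Stack: []
LOAD_CONST → push 0. Stack: [0]
STORE_FAST t → t=0. Stack: []
LOAD_CONST → push 10. Stack: [10]
LOAD_FAST a → push 27. Stack: [10, 27]
BINARY_OP ^ → 10 ^ 27 = 17. Stack: [17]
STORE_FAST k → k=17. Stack: []
LOAD_CONST → push 1. Stack: [1]
LOAD_FAST t → push 0. Stack: [1, 0]
BINARY_OP - → 1 - 0 = 1. Stack: [1]
LOAD_FAST s → push -33. Stack: [1, -33]
BINARY_OP - → 1 - -33 = 34. Stack: [34]
STORE_FAST s → s=34. Stack: []
LOAD_FAST k → push 17. Stack: [17]
RETURN_VALUE → return 17.

34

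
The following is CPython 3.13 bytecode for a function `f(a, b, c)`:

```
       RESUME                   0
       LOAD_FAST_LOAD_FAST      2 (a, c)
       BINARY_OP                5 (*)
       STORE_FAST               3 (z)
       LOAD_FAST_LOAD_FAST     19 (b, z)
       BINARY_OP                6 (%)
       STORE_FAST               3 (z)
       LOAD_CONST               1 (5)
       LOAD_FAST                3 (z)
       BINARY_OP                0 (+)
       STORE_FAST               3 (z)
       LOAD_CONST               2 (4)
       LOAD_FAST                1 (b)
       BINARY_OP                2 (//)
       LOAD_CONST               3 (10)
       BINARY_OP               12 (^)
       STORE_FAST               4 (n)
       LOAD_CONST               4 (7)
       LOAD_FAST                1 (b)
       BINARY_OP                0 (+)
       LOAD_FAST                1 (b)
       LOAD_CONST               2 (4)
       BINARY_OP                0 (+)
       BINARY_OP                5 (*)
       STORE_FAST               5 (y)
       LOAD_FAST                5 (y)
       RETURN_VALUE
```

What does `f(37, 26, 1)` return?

LOAD_FAST_LOAD_FAST a,c → push 37,1. Stack: [37, 1]
BINARY_OP * → 37 * 1 = 37. Stack: [37]
STORE_FAST z → z=37. Stack: []
LOAD_FAST_LOAD_FAST b,z → push 26,37. Stack: [26, 37]
BINARY_OP % → 26 % 37 = 26. Stack: [26]
STORE_FAST z → z=26. Stack: []
LOAD_CONST → push 5. Stack: [5]
LOAD_FAST z → push 26. Stack: [5, 26]
BINARY_OP + → 5 + 26 = 31. Stack: [31]
STORE_FAST z → z=31. Stack: []
LOAD_CONST → push 4. Stack: [4]
LOAD_FAST b → push 26. Stack: [4, 26]
BINARY_OP // → 4 // 26 = 0. Stack: [0]
LOAD_CONST → push 10. Stack: [0, 10]
BINARY_OP ^ → 0 ^ 10 = 10. Stack: [10]
STORE_FAST n → n=10. Stack: []
LOAD_CONST → push 7. Stack: [7]
LOAD_FAST b → push 26. Stack: [7, 26]
BINARY_OP + → 7 + 26 = 33. Stack: [33]
LOAD_FAST b → push 26. Stack: [33, 26]
LOAD_CONST → push 4. Stack: [33, 26, 4]
BINARY_OP + → 26 + 4 = 30. Stack: [33, 30]
BINARY_OP * → 33 * 30 = 990. Stack: [990]
STORE_FAST y → y=990. Stack: []
LOAD_FAST y → push 990. Stack: [990]
RETURN_VALUE → return 990.

990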